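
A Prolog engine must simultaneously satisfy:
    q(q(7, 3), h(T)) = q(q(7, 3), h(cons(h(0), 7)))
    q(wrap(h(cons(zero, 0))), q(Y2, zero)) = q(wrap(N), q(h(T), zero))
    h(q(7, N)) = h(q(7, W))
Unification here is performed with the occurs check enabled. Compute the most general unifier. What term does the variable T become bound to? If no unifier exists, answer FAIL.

Decompose q/2: q(7, 3) = q(7, 3),  h(T) = h(cons(h(0), 7)).
Delete trivial equation q(7, 3) = q(7, 3).
Decompose h/1: T = cons(h(0), 7).
Bind T := cons(h(0), 7); substituting into the one remaining equation that mentions T gives: q(wrap(h(cons(zero, 0))), q(Y2, zero)) = q(wrap(N), q(h(cons(h(0), 7)), zero)).
Decompose q/2: wrap(h(cons(zero, 0))) = wrap(N),  q(Y2, zero) = q(h(cons(h(0), 7)), zero).
Decompose wrap/1: h(cons(zero, 0)) = N.
Bind N := h(cons(zero, 0)); substituting into the one remaining equation that mentions N gives: h(q(7, h(cons(zero, 0)))) = h(q(7, W)).
Decompose q/2: Y2 = h(cons(h(0), 7)),  zero = zero.
Bind Y2 := h(cons(h(0), 7)); no other remaining equation mentions Y2.
Delete trivial equation zero = zero.
Decompose h/1: q(7, h(cons(zero, 0))) = q(7, W).
Decompose q/2: 7 = 7,  h(cons(zero, 0)) = W.
Delete trivial equation 7 = 7.
Bind W := h(cons(zero, 0)).
MGU = { T = cons(h(0), 7), N = h(cons(zero, 0)), Y2 = h(cons(h(0), 7)), W = h(cons(zero, 0)) }, so T = cons(h(0), 7).

cons(h(0), 7)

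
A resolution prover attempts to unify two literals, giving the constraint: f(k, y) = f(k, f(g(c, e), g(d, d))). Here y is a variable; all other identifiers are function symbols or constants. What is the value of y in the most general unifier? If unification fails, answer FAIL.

Decompose f/2: k = k,  y = f(g(c, e), g(d, d)).
Delete trivial equation k = k.
Bind y := f(g(c, e), g(d, d)).
MGU = { y ↦ f(g(c, e), g(d, d)) }, so y ↦ f(g(c, e), g(d, d)).

f(g(c, e), g(d, d))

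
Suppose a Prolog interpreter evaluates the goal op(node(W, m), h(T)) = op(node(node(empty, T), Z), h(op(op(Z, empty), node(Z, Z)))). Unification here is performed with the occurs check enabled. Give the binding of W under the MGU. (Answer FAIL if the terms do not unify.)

Decompose op/2: node(W, m) = node(node(empty, T), Z),  h(T) = h(op(op(Z, empty), node(Z, Z))).
Decompose node/2: W = node(empty, T),  m = Z.
Bind W := node(empty, T); no other remaining equation mentions W.
Bind Z := m; substituting into the remaining equation gives: h(T) = h(op(op(m, empty), node(m, m))).
Decompose h/1: T = op(op(m, empty), node(m, m)).
Bind T := op(op(m, empty), node(m, m)). Substituting into the earlier binding gives W := node(empty, op(op(m, empty), node(m, m))).
MGU = { W -> node(empty, op(op(m, empty), node(m, m))), Z -> m, T -> op(op(m, empty), node(m, m)) }, so W -> node(empty, op(op(m, empty), node(m, m))).

node(empty, op(op(m, empty), node(m, m)))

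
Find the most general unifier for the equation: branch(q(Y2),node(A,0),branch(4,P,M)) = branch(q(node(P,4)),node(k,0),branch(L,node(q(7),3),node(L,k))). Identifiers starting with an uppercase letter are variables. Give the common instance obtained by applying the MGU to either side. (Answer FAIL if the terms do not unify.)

branch(q(node(node(q(7),3),4)),node(k,0),branch(4,node(q(7),3),node(4,k)))

Decompose branch/3: q(Y2) = q(node(P,4)),  node(A,0) = node(k,0),  branch(4,P,M) = branch(L,node(q(7),3),node(L,k)).
Decompose q/1: Y2 = node(P,4).
Bind Y2 := node(P,4); no other remaining equation mentions Y2.
Decompose node/2: A = k,  0 = 0.
Bind A := k; no other remaining equation mentions A.
Delete trivial equation 0 = 0.
Decompose branch/3: 4 = L,  P = node(q(7),3),  M = node(L,k).
Bind L := 4; substituting into the one remaining equation that mentions L gives: M = node(4,k).
Bind P := node(q(7),3); no other remaining equation mentions P. Substituting into the earlier binding gives Y2 := node(node(q(7),3),4).
Bind M := node(4,k).
Applying the MGU to either side gives branch(q(node(node(q(7),3),4)),node(k,0),branch(4,node(q(7),3),node(4,k))).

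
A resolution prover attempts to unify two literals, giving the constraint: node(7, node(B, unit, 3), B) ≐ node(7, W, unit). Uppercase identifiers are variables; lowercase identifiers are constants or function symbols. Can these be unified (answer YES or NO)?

Decompose node/3: 7 ≐ 7,  node(B, unit, 3) ≐ W,  B ≐ unit.
Delete trivial equation 7 ≐ 7.
Bind W := node(B, unit, 3); no other remaining equation mentions W.
Bind B := unit. Substituting into the earlier binding gives W := node(unit, unit, 3).
No equations remain and no clash or occurs-check failure arose, so a unifier exists.

YES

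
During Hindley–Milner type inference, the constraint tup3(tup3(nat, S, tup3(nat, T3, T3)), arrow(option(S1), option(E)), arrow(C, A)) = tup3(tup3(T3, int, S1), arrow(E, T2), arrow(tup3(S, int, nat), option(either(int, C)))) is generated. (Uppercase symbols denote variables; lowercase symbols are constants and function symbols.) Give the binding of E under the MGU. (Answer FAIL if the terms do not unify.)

option(tup3(nat, nat, nat))

Decompose tup3/3: tup3(nat, S, tup3(nat, T3, T3)) = tup3(T3, int, S1),  arrow(option(S1), option(E)) = arrow(E, T2),  arrow(C, A) = arrow(tup3(S, int, nat), option(either(int, C))).
Decompose tup3/3: nat = T3,  S = int,  tup3(nat, T3, T3) = S1.
Bind T3 := nat; substituting into the one remaining equation that mentions T3 gives: tup3(nat, nat, nat) = S1.
Bind S := int; substituting into the one remaining equation that mentions S gives: arrow(C, A) = arrow(tup3(int, int, nat), option(either(int, C))).
Bind S1 := tup3(nat, nat, nat); substituting into the one remaining equation that mentions S1 gives: arrow(option(tup3(nat, nat, nat)), option(E)) = arrow(E, T2).
Decompose arrow/2: option(tup3(nat, nat, nat)) = E,  option(E) = T2.
Bind E := option(tup3(nat, nat, nat)); substituting into the one remaining equation that mentions E gives: option(option(tup3(nat, nat, nat))) = T2.
Bind T2 := option(option(tup3(nat, nat, nat))); no other remaining equation mentions T2.
Decompose arrow/2: C = tup3(int, int, nat),  A = option(either(int, C)).
Bind C := tup3(int, int, nat); substituting into the remaining equation gives: A = option(either(int, tup3(int, int, nat))).
Bind A := option(either(int, tup3(int, int, nat))).
MGU = { T3 -> nat, S -> int, S1 -> tup3(nat, nat, nat), E -> option(tup3(nat, nat, nat)), T2 -> option(option(tup3(nat, nat, nat))), C -> tup3(int, int, nat), A -> option(either(int, tup3(int, int, nat))) }, so E -> option(tup3(nat, nat, nat)).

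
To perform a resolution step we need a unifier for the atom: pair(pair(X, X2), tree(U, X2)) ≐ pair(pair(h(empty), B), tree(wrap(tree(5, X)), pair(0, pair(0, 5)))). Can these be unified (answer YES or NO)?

YES

Decompose pair/2: pair(X, X2) ≐ pair(h(empty), B),  tree(U, X2) ≐ tree(wrap(tree(5, X)), pair(0, pair(0, 5))).
Decompose pair/2: X ≐ h(empty),  X2 ≐ B.
Bind X := h(empty); substituting into the one remaining equation that mentions X gives: tree(U, X2) ≐ tree(wrap(tree(5, h(empty))), pair(0, pair(0, 5))).
Bind X2 := B; substituting into the remaining equation gives: tree(U, B) ≐ tree(wrap(tree(5, h(empty))), pair(0, pair(0, 5))).
Decompose tree/2: U ≐ wrap(tree(5, h(empty))),  B ≐ pair(0, pair(0, 5)).
Bind U := wrap(tree(5, h(empty))); no other remaining equation mentions U.
Bind B := pair(0, pair(0, 5)). Substituting into the earlier binding gives X2 := pair(0, pair(0, 5)).
No equations remain and no clash or occurs-check failure arose, so a unifier exists.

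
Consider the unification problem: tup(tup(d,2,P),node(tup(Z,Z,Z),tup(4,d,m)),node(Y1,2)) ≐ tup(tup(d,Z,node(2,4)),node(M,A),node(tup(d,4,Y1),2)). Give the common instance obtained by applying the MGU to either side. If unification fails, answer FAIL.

FAIL

Decompose tup/3: tup(d,2,P) ≐ tup(d,Z,node(2,4)),  node(tup(Z,Z,Z),tup(4,d,m)) ≐ node(M,A),  node(Y1,2) ≐ node(tup(d,4,Y1),2).
Decompose tup/3: d ≐ d,  2 ≐ Z,  P ≐ node(2,4).
Delete trivial equation d ≐ d.
Bind Z := 2; substituting into the one remaining equation that mentions Z gives: node(tup(2,2,2),tup(4,d,m)) ≐ node(M,A).
Bind P := node(2,4); no other remaining equation mentions P.
Decompose node/2: tup(2,2,2) ≐ M,  tup(4,d,m) ≐ A.
Bind M := tup(2,2,2); no other remaining equation mentions M.
Bind A := tup(4,d,m); no other remaining equation mentions A.
Decompose node/2: Y1 ≐ tup(d,4,Y1),  2 ≐ 2.
Occurs check fails: Y1 occurs in tup(d,4,Y1); the equation Y1 ≐ tup(d,4,Y1) has no finite solution.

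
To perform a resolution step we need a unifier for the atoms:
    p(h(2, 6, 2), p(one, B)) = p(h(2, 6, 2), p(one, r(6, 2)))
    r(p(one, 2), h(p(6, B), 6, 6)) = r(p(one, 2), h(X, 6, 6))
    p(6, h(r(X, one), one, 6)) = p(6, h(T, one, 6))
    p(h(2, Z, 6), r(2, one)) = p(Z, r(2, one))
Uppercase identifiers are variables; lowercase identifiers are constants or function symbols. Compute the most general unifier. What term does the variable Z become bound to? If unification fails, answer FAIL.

Decompose p/2: h(2, 6, 2) = h(2, 6, 2),  p(one, B) = p(one, r(6, 2)).
Delete trivial equation h(2, 6, 2) = h(2, 6, 2).
Decompose p/2: one = one,  B = r(6, 2).
Delete trivial equation one = one.
Bind B := r(6, 2); substituting into the one remaining equation that mentions B gives: r(p(one, 2), h(p(6, r(6, 2)), 6, 6)) = r(p(one, 2), h(X, 6, 6)).
Decompose r/2: p(one, 2) = p(one, 2),  h(p(6, r(6, 2)), 6, 6) = h(X, 6, 6).
Delete trivial equation p(one, 2) = p(one, 2).
Decompose h/3: p(6, r(6, 2)) = X,  6 = 6,  6 = 6.
Bind X := p(6, r(6, 2)); substituting into the one remaining equation that mentions X gives: p(6, h(r(p(6, r(6, 2)), one), one, 6)) = p(6, h(T, one, 6)).
Delete trivial equation 6 = 6.
Delete trivial equation 6 = 6.
Decompose p/2: 6 = 6,  h(r(p(6, r(6, 2)), one), one, 6) = h(T, one, 6).
Delete trivial equation 6 = 6.
Decompose h/3: r(p(6, r(6, 2)), one) = T,  one = one,  6 = 6.
Bind T := r(p(6, r(6, 2)), one); no other remaining equation mentions T.
Delete trivial equation one = one.
Delete trivial equation 6 = 6.
Decompose p/2: h(2, Z, 6) = Z,  r(2, one) = r(2, one).
Occurs check fails: Z occurs in h(2, Z, 6); the equation Z = h(2, Z, 6) has no finite solution.

FAIL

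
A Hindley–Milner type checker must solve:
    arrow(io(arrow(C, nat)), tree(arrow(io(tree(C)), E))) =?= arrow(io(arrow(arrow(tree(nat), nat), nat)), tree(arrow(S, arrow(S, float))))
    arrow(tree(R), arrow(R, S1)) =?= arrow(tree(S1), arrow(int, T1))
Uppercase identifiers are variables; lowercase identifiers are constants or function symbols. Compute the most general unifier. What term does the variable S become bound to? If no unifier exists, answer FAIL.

Decompose arrow/2: io(arrow(C, nat)) =?= io(arrow(arrow(tree(nat), nat), nat)),  tree(arrow(io(tree(C)), E)) =?= tree(arrow(S, arrow(S, float))).
Decompose io/1: arrow(C, nat) =?= arrow(arrow(tree(nat), nat), nat).
Decompose arrow/2: C =?= arrow(tree(nat), nat),  nat =?= nat.
Bind C := arrow(tree(nat), nat); substituting into the one remaining equation that mentions C gives: tree(arrow(io(tree(arrow(tree(nat), nat))), E)) =?= tree(arrow(S, arrow(S, float))).
Delete trivial equation nat =?= nat.
Decompose tree/1: arrow(io(tree(arrow(tree(nat), nat))), E) =?= arrow(S, arrow(S, float)).
Decompose arrow/2: io(tree(arrow(tree(nat), nat))) =?= S,  E =?= arrow(S, float).
Bind S := io(tree(arrow(tree(nat), nat))); substituting into the one remaining equation that mentions S gives: E =?= arrow(io(tree(arrow(tree(nat), nat))), float).
Bind E := arrow(io(tree(arrow(tree(nat), nat))), float); no other remaining equation mentions E.
Decompose arrow/2: tree(R) =?= tree(S1),  arrow(R, S1) =?= arrow(int, T1).
Decompose tree/1: R =?= S1.
Bind R := S1; substituting into the remaining equation gives: arrow(S1, S1) =?= arrow(int, T1).
Decompose arrow/2: S1 =?= int,  S1 =?= T1.
Bind S1 := int; substituting into the remaining equation gives: int =?= T1. Substituting into the earlier binding gives R := int.
Bind T1 := int.
MGU = { C := arrow(tree(nat), nat), S := io(tree(arrow(tree(nat), nat))), E := arrow(io(tree(arrow(tree(nat), nat))), float), R := int, S1 := int, T1 := int }, so S := io(tree(arrow(tree(nat), nat))).

io(tree(arrow(tree(nat), nat)))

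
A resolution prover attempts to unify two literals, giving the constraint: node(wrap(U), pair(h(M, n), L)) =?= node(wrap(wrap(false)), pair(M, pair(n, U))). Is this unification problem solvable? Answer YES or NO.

NO

Decompose node/2: wrap(U) =?= wrap(wrap(false)),  pair(h(M, n), L) =?= pair(M, pair(n, U)).
Decompose wrap/1: U =?= wrap(false).
Bind U := wrap(false); substituting into the remaining equation gives: pair(h(M, n), L) =?= pair(M, pair(n, wrap(false))).
Decompose pair/2: h(M, n) =?= M,  L =?= pair(n, wrap(false)).
Occurs check fails: M occurs in h(M, n); the equation M =?= h(M, n) has no finite solution.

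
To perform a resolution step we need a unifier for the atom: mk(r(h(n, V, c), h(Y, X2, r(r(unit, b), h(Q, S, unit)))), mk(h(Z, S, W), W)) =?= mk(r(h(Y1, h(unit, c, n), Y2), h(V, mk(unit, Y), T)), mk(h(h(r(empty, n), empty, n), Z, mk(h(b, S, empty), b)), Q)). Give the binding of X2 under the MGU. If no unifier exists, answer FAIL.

Decompose mk/2: r(h(n, V, c), h(Y, X2, r(r(unit, b), h(Q, S, unit)))) =?= r(h(Y1, h(unit, c, n), Y2), h(V, mk(unit, Y), T)),  mk(h(Z, S, W), W) =?= mk(h(h(r(empty, n), empty, n), Z, mk(h(b, S, empty), b)), Q).
Decompose r/2: h(n, V, c) =?= h(Y1, h(unit, c, n), Y2),  h(Y, X2, r(r(unit, b), h(Q, S, unit))) =?= h(V, mk(unit, Y), T).
Decompose h/3: n =?= Y1,  V =?= h(unit, c, n),  c =?= Y2.
Bind Y1 := n; no other remaining equation mentions Y1.
Bind V := h(unit, c, n); substituting into the one remaining equation that mentions V gives: h(Y, X2, r(r(unit, b), h(Q, S, unit))) =?= h(h(unit, c, n), mk(unit, Y), T).
Bind Y2 := c; no other remaining equation mentions Y2.
Decompose h/3: Y =?= h(unit, c, n),  X2 =?= mk(unit, Y),  r(r(unit, b), h(Q, S, unit)) =?= T.
Bind Y := h(unit, c, n); substituting into the one remaining equation that mentions Y gives: X2 =?= mk(unit, h(unit, c, n)).
Bind X2 := mk(unit, h(unit, c, n)); no other remaining equation mentions X2.
Bind T := r(r(unit, b), h(Q, S, unit)); no other remaining equation mentions T.
Decompose mk/2: h(Z, S, W) =?= h(h(r(empty, n), empty, n), Z, mk(h(b, S, empty), b)),  W =?= Q.
Decompose h/3: Z =?= h(r(empty, n), empty, n),  S =?= Z,  W =?= mk(h(b, S, empty), b).
Bind Z := h(r(empty, n), empty, n); substituting into the one remaining equation that mentions Z gives: S =?= h(r(empty, n), empty, n).
Bind S := h(r(empty, n), empty, n); substituting into the one remaining equation that mentions S gives: W =?= mk(h(b, h(r(empty, n), empty, n), empty), b). Substituting into the earlier binding gives T := r(r(unit, b), h(Q, h(r(empty, n), empty, n), unit)).
Bind W := mk(h(b, h(r(empty, n), empty, n), empty), b); substituting into the remaining equation gives: mk(h(b, h(r(empty, n), empty, n), empty), b) =?= Q.
Bind Q := mk(h(b, h(r(empty, n), empty, n), empty), b). Substituting into the earlier binding gives T := r(r(unit, b), h(mk(h(b, h(r(empty, n), empty, n), empty), b), h(r(empty, n), empty, n), unit)).
MGU = { Y1 := n, V := h(unit, c, n), Y2 := c, Y := h(unit, c, n), X2 := mk(unit, h(unit, c, n)), T := r(r(unit, b), h(mk(h(b, h(r(empty, n), empty, n), empty), b), h(r(empty, n), empty, n), unit)), Z := h(r(empty, n), empty, n), S := h(r(empty, n), empty, n), W := mk(h(b, h(r(empty, n), empty, n), empty), b), Q := mk(h(b, h(r(empty, n), empty, n), empty), b) }, so X2 := mk(unit, h(unit, c, n)).

mk(unit, h(unit, c, n))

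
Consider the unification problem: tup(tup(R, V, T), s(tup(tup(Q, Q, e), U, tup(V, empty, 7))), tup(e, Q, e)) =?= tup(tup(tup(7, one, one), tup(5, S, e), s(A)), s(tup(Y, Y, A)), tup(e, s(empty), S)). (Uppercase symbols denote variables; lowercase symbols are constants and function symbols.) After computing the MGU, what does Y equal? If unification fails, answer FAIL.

Decompose tup/3: tup(R, V, T) =?= tup(tup(7, one, one), tup(5, S, e), s(A)),  s(tup(tup(Q, Q, e), U, tup(V, empty, 7))) =?= s(tup(Y, Y, A)),  tup(e, Q, e) =?= tup(e, s(empty), S).
Decompose tup/3: R =?= tup(7, one, one),  V =?= tup(5, S, e),  T =?= s(A).
Bind R := tup(7, one, one); no other remaining equation mentions R.
Bind V := tup(5, S, e); substituting into the one remaining equation that mentions V gives: s(tup(tup(Q, Q, e), U, tup(tup(5, S, e), empty, 7))) =?= s(tup(Y, Y, A)).
Bind T := s(A); no other remaining equation mentions T.
Decompose s/1: tup(tup(Q, Q, e), U, tup(tup(5, S, e), empty, 7)) =?= tup(Y, Y, A).
Decompose tup/3: tup(Q, Q, e) =?= Y,  U =?= Y,  tup(tup(5, S, e), empty, 7) =?= A.
Bind Y := tup(Q, Q, e); substituting into the one remaining equation that mentions Y gives: U =?= tup(Q, Q, e).
Bind U := tup(Q, Q, e); no other remaining equation mentions U.
Bind A := tup(tup(5, S, e), empty, 7); no other remaining equation mentions A. Substituting into the earlier binding gives T := s(tup(tup(5, S, e), empty, 7)).
Decompose tup/3: e =?= e,  Q =?= s(empty),  e =?= S.
Delete trivial equation e =?= e.
Bind Q := s(empty); no other remaining equation mentions Q. Substituting into the earlier bindings gives Y := tup(s(empty), s(empty), e), U := tup(s(empty), s(empty), e).
Bind S := e. Substituting into the earlier bindings gives V := tup(5, e, e), T := s(tup(tup(5, e, e), empty, 7)), A := tup(tup(5, e, e), empty, 7).
MGU = { R ↦ tup(7, one, one), V ↦ tup(5, e, e), T ↦ s(tup(tup(5, e, e), empty, 7)), Y ↦ tup(s(empty), s(empty), e), U ↦ tup(s(empty), s(empty), e), A ↦ tup(tup(5, e, e), empty, 7), Q ↦ s(empty), S ↦ e }, so Y ↦ tup(s(empty), s(empty), e).

tup(s(empty), s(empty), e)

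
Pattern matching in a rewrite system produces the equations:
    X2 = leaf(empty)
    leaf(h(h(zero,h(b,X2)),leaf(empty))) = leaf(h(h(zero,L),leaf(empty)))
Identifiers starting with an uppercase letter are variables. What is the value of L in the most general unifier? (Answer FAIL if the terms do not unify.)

Bind X2 := leaf(empty); substituting into the remaining equation gives: leaf(h(h(zero,h(b,leaf(empty))),leaf(empty))) = leaf(h(h(zero,L),leaf(empty))).
Decompose leaf/1: h(h(zero,h(b,leaf(empty))),leaf(empty)) = h(h(zero,L),leaf(empty)).
Decompose h/2: h(zero,h(b,leaf(empty))) = h(zero,L),  leaf(empty) = leaf(empty).
Decompose h/2: zero = zero,  h(b,leaf(empty)) = L.
Delete trivial equation zero = zero.
Bind L := h(b,leaf(empty)); no other remaining equation mentions L.
Delete trivial equation leaf(empty) = leaf(empty).
MGU = { X2 := leaf(empty), L := h(b,leaf(empty)) }, so L := h(b,leaf(empty)).

h(b,leaf(empty))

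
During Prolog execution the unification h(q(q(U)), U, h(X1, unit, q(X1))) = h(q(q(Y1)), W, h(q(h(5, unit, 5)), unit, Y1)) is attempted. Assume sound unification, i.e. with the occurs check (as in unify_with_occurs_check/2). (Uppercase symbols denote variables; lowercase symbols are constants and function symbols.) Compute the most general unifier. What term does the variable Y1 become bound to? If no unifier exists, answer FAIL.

Decompose h/3: q(q(U)) = q(q(Y1)),  U = W,  h(X1, unit, q(X1)) = h(q(h(5, unit, 5)), unit, Y1).
Decompose q/1: q(U) = q(Y1).
Decompose q/1: U = Y1.
Bind U := Y1; substituting into the one remaining equation that mentions U gives: Y1 = W.
Bind Y1 := W; substituting into the remaining equation gives: h(X1, unit, q(X1)) = h(q(h(5, unit, 5)), unit, W). Substituting into the earlier binding gives U := W.
Decompose h/3: X1 = q(h(5, unit, 5)),  unit = unit,  q(X1) = W.
Bind X1 := q(h(5, unit, 5)); substituting into the one remaining equation that mentions X1 gives: q(q(h(5, unit, 5))) = W.
Delete trivial equation unit = unit.
Bind W := q(q(h(5, unit, 5))). Substituting into the earlier bindings gives U := q(q(h(5, unit, 5))), Y1 := q(q(h(5, unit, 5))).
MGU = { U ↦ q(q(h(5, unit, 5))), Y1 ↦ q(q(h(5, unit, 5))), X1 ↦ q(h(5, unit, 5)), W ↦ q(q(h(5, unit, 5))) }, so Y1 ↦ q(q(h(5, unit, 5))).

q(q(h(5, unit, 5)))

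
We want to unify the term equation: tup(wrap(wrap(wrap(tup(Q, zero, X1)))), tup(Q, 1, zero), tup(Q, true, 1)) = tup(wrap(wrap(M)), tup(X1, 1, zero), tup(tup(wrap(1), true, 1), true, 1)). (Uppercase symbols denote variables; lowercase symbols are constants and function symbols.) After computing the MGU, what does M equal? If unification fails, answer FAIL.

wrap(tup(tup(wrap(1), true, 1), zero, tup(wrap(1), true, 1)))

Decompose tup/3: wrap(wrap(wrap(tup(Q, zero, X1)))) = wrap(wrap(M)),  tup(Q, 1, zero) = tup(X1, 1, zero),  tup(Q, true, 1) = tup(tup(wrap(1), true, 1), true, 1).
Decompose wrap/1: wrap(wrap(tup(Q, zero, X1))) = wrap(M).
Decompose wrap/1: wrap(tup(Q, zero, X1)) = M.
Bind M := wrap(tup(Q, zero, X1)); no other remaining equation mentions M.
Decompose tup/3: Q = X1,  1 = 1,  zero = zero.
Bind Q := X1; substituting into the one remaining equation that mentions Q gives: tup(X1, true, 1) = tup(tup(wrap(1), true, 1), true, 1). Substituting into the earlier binding gives M := wrap(tup(X1, zero, X1)).
Delete trivial equation 1 = 1.
Delete trivial equation zero = zero.
Decompose tup/3: X1 = tup(wrap(1), true, 1),  true = true,  1 = 1.
Bind X1 := tup(wrap(1), true, 1); no other remaining equation mentions X1. Substituting into the earlier bindings gives M := wrap(tup(tup(wrap(1), true, 1), zero, tup(wrap(1), true, 1))), Q := tup(wrap(1), true, 1).
Delete trivial equation true = true.
Delete trivial equation 1 = 1.
MGU = { M ↦ wrap(tup(tup(wrap(1), true, 1), zero, tup(wrap(1), true, 1))), Q ↦ tup(wrap(1), true, 1), X1 ↦ tup(wrap(1), true, 1) }, so M ↦ wrap(tup(tup(wrap(1), true, 1), zero, tup(wrap(1), true, 1))).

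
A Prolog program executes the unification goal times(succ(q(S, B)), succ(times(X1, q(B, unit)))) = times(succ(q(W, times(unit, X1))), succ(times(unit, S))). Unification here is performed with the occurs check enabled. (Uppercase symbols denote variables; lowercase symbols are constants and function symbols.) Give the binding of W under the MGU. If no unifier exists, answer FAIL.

q(times(unit, unit), unit)

Decompose times/2: succ(q(S, B)) = succ(q(W, times(unit, X1))),  succ(times(X1, q(B, unit))) = succ(times(unit, S)).
Decompose succ/1: q(S, B) = q(W, times(unit, X1)).
Decompose q/2: S = W,  B = times(unit, X1).
Bind S := W; substituting into the one remaining equation that mentions S gives: succ(times(X1, q(B, unit))) = succ(times(unit, W)).
Bind B := times(unit, X1); substituting into the remaining equation gives: succ(times(X1, q(times(unit, X1), unit))) = succ(times(unit, W)).
Decompose succ/1: times(X1, q(times(unit, X1), unit)) = times(unit, W).
Decompose times/2: X1 = unit,  q(times(unit, X1), unit) = W.
Bind X1 := unit; substituting into the remaining equation gives: q(times(unit, unit), unit) = W. Substituting into the earlier binding gives B := times(unit, unit).
Bind W := q(times(unit, unit), unit). Substituting into the earlier binding gives S := q(times(unit, unit), unit).
MGU = { S ↦ q(times(unit, unit), unit), B ↦ times(unit, unit), X1 ↦ unit, W ↦ q(times(unit, unit), unit) }, so W ↦ q(times(unit, unit), unit).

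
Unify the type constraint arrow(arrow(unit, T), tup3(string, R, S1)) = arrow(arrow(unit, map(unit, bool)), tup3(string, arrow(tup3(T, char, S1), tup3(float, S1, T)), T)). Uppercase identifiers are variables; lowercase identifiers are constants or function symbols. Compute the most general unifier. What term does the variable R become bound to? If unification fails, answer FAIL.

arrow(tup3(map(unit, bool), char, map(unit, bool)), tup3(float, map(unit, bool), map(unit, bool)))

Decompose arrow/2: arrow(unit, T) = arrow(unit, map(unit, bool)),  tup3(string, R, S1) = tup3(string, arrow(tup3(T, char, S1), tup3(float, S1, T)), T).
Decompose arrow/2: unit = unit,  T = map(unit, bool).
Delete trivial equation unit = unit.
Bind T := map(unit, bool); substituting into the remaining equation gives: tup3(string, R, S1) = tup3(string, arrow(tup3(map(unit, bool), char, S1), tup3(float, S1, map(unit, bool))), map(unit, bool)).
Decompose tup3/3: string = string,  R = arrow(tup3(map(unit, bool), char, S1), tup3(float, S1, map(unit, bool))),  S1 = map(unit, bool).
Delete trivial equation string = string.
Bind R := arrow(tup3(map(unit, bool), char, S1), tup3(float, S1, map(unit, bool))); no other remaining equation mentions R.
Bind S1 := map(unit, bool). Substituting into the earlier binding gives R := arrow(tup3(map(unit, bool), char, map(unit, bool)), tup3(float, map(unit, bool), map(unit, bool))).
MGU = { T := map(unit, bool), R := arrow(tup3(map(unit, bool), char, map(unit, bool)), tup3(float, map(unit, bool), map(unit, bool))), S1 := map(unit, bool) }, so R := arrow(tup3(map(unit, bool), char, map(unit, bool)), tup3(float, map(unit, bool), map(unit, bool))).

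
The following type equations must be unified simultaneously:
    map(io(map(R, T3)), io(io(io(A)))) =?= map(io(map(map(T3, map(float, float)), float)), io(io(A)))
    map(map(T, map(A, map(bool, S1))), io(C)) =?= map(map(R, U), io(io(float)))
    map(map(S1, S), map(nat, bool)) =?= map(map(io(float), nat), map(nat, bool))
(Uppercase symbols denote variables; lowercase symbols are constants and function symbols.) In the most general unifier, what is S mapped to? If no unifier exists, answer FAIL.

FAIL

Decompose map/2: io(map(R, T3)) =?= io(map(map(T3, map(float, float)), float)),  io(io(io(A))) =?= io(io(A)).
Decompose io/1: map(R, T3) =?= map(map(T3, map(float, float)), float).
Decompose map/2: R =?= map(T3, map(float, float)),  T3 =?= float.
Bind R := map(T3, map(float, float)); substituting into the one remaining equation that mentions R gives: map(map(T, map(A, map(bool, S1))), io(C)) =?= map(map(map(T3, map(float, float)), U), io(io(float))).
Bind T3 := float; substituting into the one remaining equation that mentions T3 gives: map(map(T, map(A, map(bool, S1))), io(C)) =?= map(map(map(float, map(float, float)), U), io(io(float))). Substituting into the earlier binding gives R := map(float, map(float, float)).
Decompose io/1: io(io(A)) =?= io(A).
Decompose io/1: io(A) =?= A.
Occurs check fails: A occurs in io(A); the equation A =?= io(A) has no finite solution.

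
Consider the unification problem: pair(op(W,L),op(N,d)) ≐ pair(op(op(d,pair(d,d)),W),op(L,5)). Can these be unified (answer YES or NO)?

NO

Decompose pair/2: op(W,L) ≐ op(op(d,pair(d,d)),W),  op(N,d) ≐ op(L,5).
Decompose op/2: W ≐ op(d,pair(d,d)),  L ≐ W.
Bind W := op(d,pair(d,d)); substituting into the one remaining equation that mentions W gives: L ≐ op(d,pair(d,d)).
Bind L := op(d,pair(d,d)); substituting into the remaining equation gives: op(N,d) ≐ op(op(d,pair(d,d)),5).
Decompose op/2: N ≐ op(d,pair(d,d)),  d ≐ 5.
Bind N := op(d,pair(d,d)); no other remaining equation mentions N.
Clash: constants d and 5 differ; no unifier exists.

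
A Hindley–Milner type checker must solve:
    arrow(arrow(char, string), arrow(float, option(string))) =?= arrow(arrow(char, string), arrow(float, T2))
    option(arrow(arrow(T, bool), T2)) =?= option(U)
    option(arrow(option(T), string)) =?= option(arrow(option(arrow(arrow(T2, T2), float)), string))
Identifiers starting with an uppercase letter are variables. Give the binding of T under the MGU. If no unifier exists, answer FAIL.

Decompose arrow/2: arrow(char, string) =?= arrow(char, string),  arrow(float, option(string)) =?= arrow(float, T2).
Delete trivial equation arrow(char, string) =?= arrow(char, string).
Decompose arrow/2: float =?= float,  option(string) =?= T2.
Delete trivial equation float =?= float.
Bind T2 := option(string); substituting into the remaining equations gives: option(arrow(arrow(T, bool), option(string))) =?= option(U),  option(arrow(option(T), string)) =?= option(arrow(option(arrow(arrow(option(string), option(string)), float)), string)).
Decompose option/1: arrow(arrow(T, bool), option(string)) =?= U.
Bind U := arrow(arrow(T, bool), option(string)); no other remaining equation mentions U.
Decompose option/1: arrow(option(T), string) =?= arrow(option(arrow(arrow(option(string), option(string)), float)), string).
Decompose arrow/2: option(T) =?= option(arrow(arrow(option(string), option(string)), float)),  string =?= string.
Decompose option/1: T =?= arrow(arrow(option(string), option(string)), float).
Bind T := arrow(arrow(option(string), option(string)), float); no other remaining equation mentions T. Substituting into the earlier binding gives U := arrow(arrow(arrow(arrow(option(string), option(string)), float), bool), option(string)).
Delete trivial equation string =?= string.
MGU = { T2 := option(string), U := arrow(arrow(arrow(arrow(option(string), option(string)), float), bool), option(string)), T := arrow(arrow(option(string), option(string)), float) }, so T := arrow(arrow(option(string), option(string)), float).

arrow(arrow(option(string), option(string)), float)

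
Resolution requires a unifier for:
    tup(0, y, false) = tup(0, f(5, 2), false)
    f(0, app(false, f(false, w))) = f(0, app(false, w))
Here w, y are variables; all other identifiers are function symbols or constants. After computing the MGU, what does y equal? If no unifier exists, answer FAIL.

Decompose tup/3: 0 = 0,  y = f(5, 2),  false = false.
Delete trivial equation 0 = 0.
Bind y := f(5, 2); no other remaining equation mentions y.
Delete trivial equation false = false.
Decompose f/2: 0 = 0,  app(false, f(false, w)) = app(false, w).
Delete trivial equation 0 = 0.
Decompose app/2: false = false,  f(false, w) = w.
Delete trivial equation false = false.
Occurs check fails: w occurs in f(false, w); the equation w = f(false, w) has no finite solution.

FAIL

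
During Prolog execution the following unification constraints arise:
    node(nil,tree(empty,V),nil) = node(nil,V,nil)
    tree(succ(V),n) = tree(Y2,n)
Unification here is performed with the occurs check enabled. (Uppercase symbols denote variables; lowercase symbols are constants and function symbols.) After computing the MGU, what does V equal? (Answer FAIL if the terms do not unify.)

Decompose node/3: nil = nil,  tree(empty,V) = V,  nil = nil.
Delete trivial equation nil = nil.
Occurs check fails: V occurs in tree(empty,V); the equation V = tree(empty,V) has no finite solution.

FAIL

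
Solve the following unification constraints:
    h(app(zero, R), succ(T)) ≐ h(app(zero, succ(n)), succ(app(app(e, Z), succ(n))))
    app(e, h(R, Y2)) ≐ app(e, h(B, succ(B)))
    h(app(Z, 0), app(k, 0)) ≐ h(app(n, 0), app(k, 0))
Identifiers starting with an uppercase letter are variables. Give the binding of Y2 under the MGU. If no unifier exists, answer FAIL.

succ(succ(n))

Decompose h/2: app(zero, R) ≐ app(zero, succ(n)),  succ(T) ≐ succ(app(app(e, Z), succ(n))).
Decompose app/2: zero ≐ zero,  R ≐ succ(n).
Delete trivial equation zero ≐ zero.
Bind R := succ(n); substituting into the one remaining equation that mentions R gives: app(e, h(succ(n), Y2)) ≐ app(e, h(B, succ(B))).
Decompose succ/1: T ≐ app(app(e, Z), succ(n)).
Bind T := app(app(e, Z), succ(n)); no other remaining equation mentions T.
Decompose app/2: e ≐ e,  h(succ(n), Y2) ≐ h(B, succ(B)).
Delete trivial equation e ≐ e.
Decompose h/2: succ(n) ≐ B,  Y2 ≐ succ(B).
Bind B := succ(n); substituting into the one remaining equation that mentions B gives: Y2 ≐ succ(succ(n)).
Bind Y2 := succ(succ(n)); no other remaining equation mentions Y2.
Decompose h/2: app(Z, 0) ≐ app(n, 0),  app(k, 0) ≐ app(k, 0).
Decompose app/2: Z ≐ n,  0 ≐ 0.
Bind Z := n; no other remaining equation mentions Z. Substituting into the earlier binding gives T := app(app(e, n), succ(n)).
Delete trivial equation 0 ≐ 0.
Delete trivial equation app(k, 0) ≐ app(k, 0).
MGU = { R ↦ succ(n), T ↦ app(app(e, n), succ(n)), B ↦ succ(n), Y2 ↦ succ(succ(n)), Z ↦ n }, so Y2 ↦ succ(succ(n)).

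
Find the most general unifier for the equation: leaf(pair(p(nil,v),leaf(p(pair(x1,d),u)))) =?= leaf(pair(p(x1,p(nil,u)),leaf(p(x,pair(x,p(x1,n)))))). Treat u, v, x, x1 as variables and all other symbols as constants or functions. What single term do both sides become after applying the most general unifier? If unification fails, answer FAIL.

Decompose leaf/1: pair(p(nil,v),leaf(p(pair(x1,d),u))) =?= pair(p(x1,p(nil,u)),leaf(p(x,pair(x,p(x1,n))))).
Decompose pair/2: p(nil,v) =?= p(x1,p(nil,u)),  leaf(p(pair(x1,d),u)) =?= leaf(p(x,pair(x,p(x1,n)))).
Decompose p/2: nil =?= x1,  v =?= p(nil,u).
Bind x1 := nil; substituting into the one remaining equation that mentions x1 gives: leaf(p(pair(nil,d),u)) =?= leaf(p(x,pair(x,p(nil,n)))).
Bind v := p(nil,u); no other remaining equation mentions v.
Decompose leaf/1: p(pair(nil,d),u) =?= p(x,pair(x,p(nil,n))).
Decompose p/2: pair(nil,d) =?= x,  u =?= pair(x,p(nil,n)).
Bind x := pair(nil,d); substituting into the remaining equation gives: u =?= pair(pair(nil,d),p(nil,n)).
Bind u := pair(pair(nil,d),p(nil,n)). Substituting into the earlier binding gives v := p(nil,pair(pair(nil,d),p(nil,n))).
Applying the MGU to either side gives leaf(pair(p(nil,p(nil,pair(pair(nil,d),p(nil,n)))),leaf(p(pair(nil,d),pair(pair(nil,d),p(nil,n)))))).

leaf(pair(p(nil,p(nil,pair(pair(nil,d),p(nil,n)))),leaf(p(pair(nil,d),pair(pair(nil,d),p(nil,n))))))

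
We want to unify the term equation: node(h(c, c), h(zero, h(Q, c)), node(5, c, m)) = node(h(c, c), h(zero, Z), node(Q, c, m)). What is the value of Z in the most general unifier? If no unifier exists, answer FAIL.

Decompose node/3: h(c, c) = h(c, c),  h(zero, h(Q, c)) = h(zero, Z),  node(5, c, m) = node(Q, c, m).
Delete trivial equation h(c, c) = h(c, c).
Decompose h/2: zero = zero,  h(Q, c) = Z.
Delete trivial equation zero = zero.
Bind Z := h(Q, c); no other remaining equation mentions Z.
Decompose node/3: 5 = Q,  c = c,  m = m.
Bind Q := 5; no other remaining equation mentions Q. Substituting into the earlier binding gives Z := h(5, c).
Delete trivial equation c = c.
Delete trivial equation m = m.
MGU = { Z -> h(5, c), Q -> 5 }, so Z -> h(5, c).

h(5, c)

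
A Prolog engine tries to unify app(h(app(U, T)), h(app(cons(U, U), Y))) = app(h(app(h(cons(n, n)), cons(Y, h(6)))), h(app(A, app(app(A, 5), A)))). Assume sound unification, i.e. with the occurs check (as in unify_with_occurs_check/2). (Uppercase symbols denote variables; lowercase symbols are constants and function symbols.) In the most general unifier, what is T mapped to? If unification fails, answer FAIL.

cons(app(app(cons(h(cons(n, n)), h(cons(n, n))), 5), cons(h(cons(n, n)), h(cons(n, n)))), h(6))

Decompose app/2: h(app(U, T)) = h(app(h(cons(n, n)), cons(Y, h(6)))),  h(app(cons(U, U), Y)) = h(app(A, app(app(A, 5), A))).
Decompose h/1: app(U, T) = app(h(cons(n, n)), cons(Y, h(6))).
Decompose app/2: U = h(cons(n, n)),  T = cons(Y, h(6)).
Bind U := h(cons(n, n)); substituting into the one remaining equation that mentions U gives: h(app(cons(h(cons(n, n)), h(cons(n, n))), Y)) = h(app(A, app(app(A, 5), A))).
Bind T := cons(Y, h(6)); no other remaining equation mentions T.
Decompose h/1: app(cons(h(cons(n, n)), h(cons(n, n))), Y) = app(A, app(app(A, 5), A)).
Decompose app/2: cons(h(cons(n, n)), h(cons(n, n))) = A,  Y = app(app(A, 5), A).
Bind A := cons(h(cons(n, n)), h(cons(n, n))); substituting into the remaining equation gives: Y = app(app(cons(h(cons(n, n)), h(cons(n, n))), 5), cons(h(cons(n, n)), h(cons(n, n)))).
Bind Y := app(app(cons(h(cons(n, n)), h(cons(n, n))), 5), cons(h(cons(n, n)), h(cons(n, n)))). Substituting into the earlier binding gives T := cons(app(app(cons(h(cons(n, n)), h(cons(n, n))), 5), cons(h(cons(n, n)), h(cons(n, n)))), h(6)).
MGU = { U -> h(cons(n, n)), T -> cons(app(app(cons(h(cons(n, n)), h(cons(n, n))), 5), cons(h(cons(n, n)), h(cons(n, n)))), h(6)), A -> cons(h(cons(n, n)), h(cons(n, n))), Y -> app(app(cons(h(cons(n, n)), h(cons(n, n))), 5), cons(h(cons(n, n)), h(cons(n, n)))) }, so T -> cons(app(app(cons(h(cons(n, n)), h(cons(n, n))), 5), cons(h(cons(n, n)), h(cons(n, n)))), h(6)).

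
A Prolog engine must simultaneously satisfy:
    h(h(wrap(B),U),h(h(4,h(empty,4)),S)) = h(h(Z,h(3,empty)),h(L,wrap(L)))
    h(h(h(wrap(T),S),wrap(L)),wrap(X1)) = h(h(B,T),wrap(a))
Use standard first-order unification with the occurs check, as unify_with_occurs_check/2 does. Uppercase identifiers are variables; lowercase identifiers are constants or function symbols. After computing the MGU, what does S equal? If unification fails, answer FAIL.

wrap(h(4,h(empty,4)))

Decompose h/2: h(wrap(B),U) = h(Z,h(3,empty)),  h(h(4,h(empty,4)),S) = h(L,wrap(L)).
Decompose h/2: wrap(B) = Z,  U = h(3,empty).
Bind Z := wrap(B); no other remaining equation mentions Z.
Bind U := h(3,empty); no other remaining equation mentions U.
Decompose h/2: h(4,h(empty,4)) = L,  S = wrap(L).
Bind L := h(4,h(empty,4)); substituting into the remaining equations gives: S = wrap(h(4,h(empty,4))),  h(h(h(wrap(T),S),wrap(h(4,h(empty,4)))),wrap(X1)) = h(h(B,T),wrap(a)).
Bind S := wrap(h(4,h(empty,4))); substituting into the remaining equation gives: h(h(h(wrap(T),wrap(h(4,h(empty,4)))),wrap(h(4,h(empty,4)))),wrap(X1)) = h(h(B,T),wrap(a)).
Decompose h/2: h(h(wrap(T),wrap(h(4,h(empty,4)))),wrap(h(4,h(empty,4)))) = h(B,T),  wrap(X1) = wrap(a).
Decompose h/2: h(wrap(T),wrap(h(4,h(empty,4)))) = B,  wrap(h(4,h(empty,4))) = T.
Bind B := h(wrap(T),wrap(h(4,h(empty,4)))); no other remaining equation mentions B. Substituting into the earlier binding gives Z := wrap(h(wrap(T),wrap(h(4,h(empty,4))))).
Bind T := wrap(h(4,h(empty,4))); no other remaining equation mentions T. Substituting into the earlier bindings gives Z := wrap(h(wrap(wrap(h(4,h(empty,4)))),wrap(h(4,h(empty,4))))), B := h(wrap(wrap(h(4,h(empty,4)))),wrap(h(4,h(empty,4)))).
Decompose wrap/1: X1 = a.
Bind X1 := a.
MGU = { Z ↦ wrap(h(wrap(wrap(h(4,h(empty,4)))),wrap(h(4,h(empty,4))))), U ↦ h(3,empty), L ↦ h(4,h(empty,4)), S ↦ wrap(h(4,h(empty,4))), B ↦ h(wrap(wrap(h(4,h(empty,4)))),wrap(h(4,h(empty,4)))), T ↦ wrap(h(4,h(empty,4))), X1 ↦ a }, so S ↦ wrap(h(4,h(empty,4))).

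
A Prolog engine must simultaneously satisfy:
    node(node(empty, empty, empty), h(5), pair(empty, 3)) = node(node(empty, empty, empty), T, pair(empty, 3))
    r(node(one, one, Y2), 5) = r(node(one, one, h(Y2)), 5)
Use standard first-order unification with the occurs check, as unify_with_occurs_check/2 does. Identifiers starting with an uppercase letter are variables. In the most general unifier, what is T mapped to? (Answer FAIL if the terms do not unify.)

FAIL

Decompose node/3: node(empty, empty, empty) = node(empty, empty, empty),  h(5) = T,  pair(empty, 3) = pair(empty, 3).
Delete trivial equation node(empty, empty, empty) = node(empty, empty, empty).
Bind T := h(5); no other remaining equation mentions T.
Delete trivial equation pair(empty, 3) = pair(empty, 3).
Decompose r/2: node(one, one, Y2) = node(one, one, h(Y2)),  5 = 5.
Decompose node/3: one = one,  one = one,  Y2 = h(Y2).
Delete trivial equation one = one.
Delete trivial equation one = one.
Occurs check fails: Y2 occurs in h(Y2); the equation Y2 = h(Y2) has no finite solution.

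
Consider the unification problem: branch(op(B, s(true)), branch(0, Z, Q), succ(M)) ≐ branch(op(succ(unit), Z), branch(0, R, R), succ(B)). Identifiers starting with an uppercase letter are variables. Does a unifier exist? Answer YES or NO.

Decompose branch/3: op(B, s(true)) ≐ op(succ(unit), Z),  branch(0, Z, Q) ≐ branch(0, R, R),  succ(M) ≐ succ(B).
Decompose op/2: B ≐ succ(unit),  s(true) ≐ Z.
Bind B := succ(unit); substituting into the one remaining equation that mentions B gives: succ(M) ≐ succ(succ(unit)).
Bind Z := s(true); substituting into the one remaining equation that mentions Z gives: branch(0, s(true), Q) ≐ branch(0, R, R).
Decompose branch/3: 0 ≐ 0,  s(true) ≐ R,  Q ≐ R.
Delete trivial equation 0 ≐ 0.
Bind R := s(true); substituting into the one remaining equation that mentions R gives: Q ≐ s(true).
Bind Q := s(true); no other remaining equation mentions Q.
Decompose succ/1: M ≐ succ(unit).
Bind M := succ(unit).
No equations remain and no clash or occurs-check failure arose, so a unifier exists.

YES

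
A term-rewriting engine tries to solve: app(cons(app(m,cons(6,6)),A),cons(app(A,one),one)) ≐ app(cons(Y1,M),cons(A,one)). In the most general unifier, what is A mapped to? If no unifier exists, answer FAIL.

FAIL

Decompose app/2: cons(app(m,cons(6,6)),A) ≐ cons(Y1,M),  cons(app(A,one),one) ≐ cons(A,one).
Decompose cons/2: app(m,cons(6,6)) ≐ Y1,  A ≐ M.
Bind Y1 := app(m,cons(6,6)); no other remaining equation mentions Y1.
Bind A := M; substituting into the remaining equation gives: cons(app(M,one),one) ≐ cons(M,one).
Decompose cons/2: app(M,one) ≐ M,  one ≐ one.
Occurs check fails: M occurs in app(M,one); the equation M ≐ app(M,one) has no finite solution.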